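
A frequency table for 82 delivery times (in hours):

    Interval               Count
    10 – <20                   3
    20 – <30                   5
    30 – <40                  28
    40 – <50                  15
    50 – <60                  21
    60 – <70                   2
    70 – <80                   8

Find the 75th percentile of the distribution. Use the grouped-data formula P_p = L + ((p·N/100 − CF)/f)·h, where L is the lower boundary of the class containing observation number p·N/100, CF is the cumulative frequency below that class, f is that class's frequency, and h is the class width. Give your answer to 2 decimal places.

N = 82; target position k = 75/100 · 82 = 61.5.
Cumulative frequencies: 3, 8, 36, 51, 72, 74, 82.
Observation 61.5 falls in the class 50 – <60.
L = 50, CF = 51, f = 21, h = 10.
P75 = 50 + ((61.5 − 51)/21)·10 = 50 + 5 = 55.

55.00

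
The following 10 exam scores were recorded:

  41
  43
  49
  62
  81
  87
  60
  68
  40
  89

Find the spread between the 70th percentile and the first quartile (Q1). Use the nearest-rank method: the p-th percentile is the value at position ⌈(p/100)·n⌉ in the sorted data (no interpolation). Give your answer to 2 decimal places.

Sorted: 40, 41, 43, 49, 60, 62, 68, 81, 87, 89.
n = 10.
P25: rank ⌈25/100·10⌉ = 3 → 43.
P70: rank ⌈70/100·10⌉ = 7 → 68.
Difference: 68 − 43 = 25.

25.00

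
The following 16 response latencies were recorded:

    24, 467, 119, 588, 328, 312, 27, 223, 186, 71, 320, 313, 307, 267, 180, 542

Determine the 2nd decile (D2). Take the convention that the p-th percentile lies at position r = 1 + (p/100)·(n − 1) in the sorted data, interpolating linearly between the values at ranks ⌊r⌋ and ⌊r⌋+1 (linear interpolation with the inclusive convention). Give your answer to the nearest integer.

119

Sorted: 24, 27, 71, 119, 180, 186, 223, 267, 307, 312, 313, 320, 328, 467, 542, 588.
n = 16.
r = 1 + (20/100)·(16 − 1) = 1 + 3 = 4.
r is an integer, so P20 is the value at rank 4: 119.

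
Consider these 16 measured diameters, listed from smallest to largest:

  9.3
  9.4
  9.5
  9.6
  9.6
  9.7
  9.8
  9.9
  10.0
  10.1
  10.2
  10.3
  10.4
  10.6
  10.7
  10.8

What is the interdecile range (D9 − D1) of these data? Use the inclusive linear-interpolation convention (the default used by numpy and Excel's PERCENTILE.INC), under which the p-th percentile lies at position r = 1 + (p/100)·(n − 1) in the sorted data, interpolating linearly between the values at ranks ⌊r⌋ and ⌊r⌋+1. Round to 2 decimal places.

n = 16.
P10: r = 2.5; ranks 2–3 are 9.4, 9.5; interpolating gives 9.45.
P90: r = 14.5; ranks 14–15 are 10.6, 10.7; interpolating gives 10.65.
Difference: 10.65 − 9.45 = 1.2.

1.20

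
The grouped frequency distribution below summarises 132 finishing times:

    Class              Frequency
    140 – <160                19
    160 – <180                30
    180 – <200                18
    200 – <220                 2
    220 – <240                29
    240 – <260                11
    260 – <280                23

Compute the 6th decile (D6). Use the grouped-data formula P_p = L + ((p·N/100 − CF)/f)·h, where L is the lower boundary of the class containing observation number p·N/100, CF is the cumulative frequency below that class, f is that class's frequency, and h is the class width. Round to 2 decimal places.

N = 132; target position k = 60/100 · 132 = 79.2.
Cumulative frequencies: 19, 49, 67, 69, 98, 109, 132.
Observation 79.2 falls in the class 220 – <240.
L = 220, CF = 69, f = 29, h = 20.
P60 = 220 + ((79.2 − 69)/29)·20 = 220 + 7.03448 = 227.034.

227.03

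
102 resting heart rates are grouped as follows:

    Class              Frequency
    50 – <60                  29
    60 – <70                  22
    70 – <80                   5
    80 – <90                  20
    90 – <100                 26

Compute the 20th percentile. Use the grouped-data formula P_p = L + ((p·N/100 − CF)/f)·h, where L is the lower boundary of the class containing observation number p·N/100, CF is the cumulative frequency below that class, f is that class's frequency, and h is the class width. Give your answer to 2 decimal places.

N = 102; target position k = 20/100 · 102 = 20.4.
Cumulative frequencies: 29, 51, 56, 76, 102.
Observation 20.4 falls in the class 50 – <60.
L = 50, CF = 0, f = 29, h = 10.
P20 = 50 + ((20.4 − 0)/29)·10 = 50 + 7.03448 = 57.0345.

57.03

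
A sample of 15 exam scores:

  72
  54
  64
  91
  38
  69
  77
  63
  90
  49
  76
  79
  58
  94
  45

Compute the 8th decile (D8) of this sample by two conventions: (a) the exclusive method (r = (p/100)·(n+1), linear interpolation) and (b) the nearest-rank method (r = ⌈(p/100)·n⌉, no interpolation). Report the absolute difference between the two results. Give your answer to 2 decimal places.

Sorted: 38, 45, 49, 54, 58, 63, 64, 69, 72, 76, 77, 79, 90, 91, 94.
n = 15.
(a) r = 12.8; between ranks 12 (79) and 13 (90): 87.8.
(b) the nearest-rank method: rank 12 → 79.
|87.8 − 79| = 8.8.

8.80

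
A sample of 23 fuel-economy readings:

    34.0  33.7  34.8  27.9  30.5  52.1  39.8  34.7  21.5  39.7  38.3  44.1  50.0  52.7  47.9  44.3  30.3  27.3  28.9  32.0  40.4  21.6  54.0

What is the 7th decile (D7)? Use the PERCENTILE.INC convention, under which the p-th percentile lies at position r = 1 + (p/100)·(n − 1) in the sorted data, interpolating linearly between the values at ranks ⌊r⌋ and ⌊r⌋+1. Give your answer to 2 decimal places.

Sorted: 21.5, 21.6, 27.3, 27.9, 28.9, 30.3, 30.5, 32.0, 33.7, 34.0, 34.7, 34.8, 38.3, 39.7, 39.8, 40.4, 44.1, 44.3, 47.9, 50.0, 52.1, 52.7, 54.0.
n = 23.
r = 1 + (70/100)·(23 − 1) = 1 + 15.4 = 16.4.
Rank 16 is 40.4 and rank 17 is 44.1.
Interpolate: 40.4 + 0.4·(44.1 − 40.4) = 40.4 + 0.4·3.7 = 41.88.

41.88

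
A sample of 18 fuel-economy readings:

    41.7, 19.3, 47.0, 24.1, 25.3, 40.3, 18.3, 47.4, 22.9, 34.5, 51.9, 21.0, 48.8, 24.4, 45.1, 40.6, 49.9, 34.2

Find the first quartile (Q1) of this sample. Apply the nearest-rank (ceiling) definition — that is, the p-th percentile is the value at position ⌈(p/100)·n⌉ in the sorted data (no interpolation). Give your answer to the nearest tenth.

24.1

Sorted: 18.3, 19.3, 21.0, 22.9, 24.1, 24.4, 25.3, 34.2, 34.5, 40.3, 40.6, 41.7, 45.1, 47.0, 47.4, 48.8, 49.9, 51.9.
n = 18.
Position = ⌈25/100 · 18⌉ = ⌈4.5⌉ = 5.
The value at rank 5 is 24.1.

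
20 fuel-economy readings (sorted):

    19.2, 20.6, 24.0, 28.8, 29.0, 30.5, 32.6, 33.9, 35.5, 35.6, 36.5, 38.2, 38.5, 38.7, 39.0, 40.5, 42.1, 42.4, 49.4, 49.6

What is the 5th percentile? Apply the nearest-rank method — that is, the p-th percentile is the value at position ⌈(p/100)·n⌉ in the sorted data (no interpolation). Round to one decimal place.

19.2

n = 20.
Position = ⌈5/100 · 20⌉ = ⌈1⌉ = 1.
The value at rank 1 is 19.2.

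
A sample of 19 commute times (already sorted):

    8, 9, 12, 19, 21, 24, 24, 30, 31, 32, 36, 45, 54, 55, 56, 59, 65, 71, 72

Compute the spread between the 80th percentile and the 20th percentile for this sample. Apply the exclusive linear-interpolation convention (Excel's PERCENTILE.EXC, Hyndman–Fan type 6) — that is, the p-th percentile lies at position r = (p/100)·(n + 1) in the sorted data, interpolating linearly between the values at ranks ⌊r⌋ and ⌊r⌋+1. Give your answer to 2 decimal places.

n = 19.
P20: r = 4 (integer) → 19.
P80: r = 16 (integer) → 59.
Difference: 59 − 19 = 40.

40.00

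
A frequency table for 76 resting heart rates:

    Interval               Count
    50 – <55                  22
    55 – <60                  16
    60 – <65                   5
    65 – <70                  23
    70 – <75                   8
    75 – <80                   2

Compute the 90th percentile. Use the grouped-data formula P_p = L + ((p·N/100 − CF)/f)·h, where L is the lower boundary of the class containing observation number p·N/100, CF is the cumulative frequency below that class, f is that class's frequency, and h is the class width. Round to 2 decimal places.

N = 76; target position k = 90/100 · 76 = 68.4.
Cumulative frequencies: 22, 38, 43, 66, 74, 76.
Observation 68.4 falls in the class 70 – <75.
L = 70, CF = 66, f = 8, h = 5.
P90 = 70 + ((68.4 − 66)/8)·5 = 70 + 1.5 = 71.5.

71.50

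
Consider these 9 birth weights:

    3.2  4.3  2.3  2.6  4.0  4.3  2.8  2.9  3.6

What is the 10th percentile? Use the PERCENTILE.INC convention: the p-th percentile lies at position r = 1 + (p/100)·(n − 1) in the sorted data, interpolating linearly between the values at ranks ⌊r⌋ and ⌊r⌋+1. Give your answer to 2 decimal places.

Sorted: 2.3, 2.6, 2.8, 2.9, 3.2, 3.6, 4.0, 4.3, 4.3.
n = 9.
r = 1 + (10/100)·(9 − 1) = 1 + 0.8 = 1.8.
Rank 1 is 2.3 and rank 2 is 2.6.
Interpolate: 2.3 + 0.8·(2.6 − 2.3) = 2.3 + 0.8·0.3 = 2.54.

2.54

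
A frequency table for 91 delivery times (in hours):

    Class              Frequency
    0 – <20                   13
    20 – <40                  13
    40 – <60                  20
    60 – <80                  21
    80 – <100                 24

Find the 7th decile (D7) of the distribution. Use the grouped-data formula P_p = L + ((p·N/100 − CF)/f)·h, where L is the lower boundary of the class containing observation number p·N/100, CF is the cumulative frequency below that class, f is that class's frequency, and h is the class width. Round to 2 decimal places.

76.86

N = 91; target position k = 70/100 · 91 = 63.7.
Cumulative frequencies: 13, 26, 46, 67, 91.
Observation 63.7 falls in the class 60 – <80.
L = 60, CF = 46, f = 21, h = 20.
P70 = 60 + ((63.7 − 46)/21)·20 = 60 + 16.8571 = 76.8571.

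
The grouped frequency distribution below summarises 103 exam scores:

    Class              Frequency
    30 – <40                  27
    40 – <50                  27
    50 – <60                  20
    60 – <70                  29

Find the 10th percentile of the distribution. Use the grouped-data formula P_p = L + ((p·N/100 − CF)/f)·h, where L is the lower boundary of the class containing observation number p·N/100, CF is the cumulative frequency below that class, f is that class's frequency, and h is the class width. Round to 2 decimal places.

33.81

N = 103; target position k = 10/100 · 103 = 10.3.
Cumulative frequencies: 27, 54, 74, 103.
Observation 10.3 falls in the class 30 – <40.
L = 30, CF = 0, f = 27, h = 10.
P10 = 30 + ((10.3 − 0)/27)·10 = 30 + 3.81481 = 33.8148.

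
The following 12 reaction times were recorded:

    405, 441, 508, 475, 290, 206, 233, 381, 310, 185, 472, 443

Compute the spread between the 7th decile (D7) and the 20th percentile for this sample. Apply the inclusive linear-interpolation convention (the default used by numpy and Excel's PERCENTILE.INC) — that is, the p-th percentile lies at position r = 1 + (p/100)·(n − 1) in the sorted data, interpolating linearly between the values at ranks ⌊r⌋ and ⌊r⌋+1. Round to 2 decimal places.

198.00

Sorted: 185, 206, 233, 290, 310, 381, 405, 441, 443, 472, 475, 508.
n = 12.
P20: r = 3.2; ranks 3–4 are 233, 290; interpolating gives 244.4.
P70: r = 8.7; ranks 8–9 are 441, 443; interpolating gives 442.4.
Difference: 442.4 − 244.4 = 198.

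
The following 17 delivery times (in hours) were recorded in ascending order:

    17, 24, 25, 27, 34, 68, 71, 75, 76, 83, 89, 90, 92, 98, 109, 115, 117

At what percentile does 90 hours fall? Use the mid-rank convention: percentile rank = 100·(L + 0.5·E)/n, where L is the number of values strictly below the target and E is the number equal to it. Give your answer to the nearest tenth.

Count below 90: L = 11; count equal: E = 1; n = 17.
Percentile rank = 100·(11 + 0.5·1)/17 = 100·11.5/17 = 67.65.

67.6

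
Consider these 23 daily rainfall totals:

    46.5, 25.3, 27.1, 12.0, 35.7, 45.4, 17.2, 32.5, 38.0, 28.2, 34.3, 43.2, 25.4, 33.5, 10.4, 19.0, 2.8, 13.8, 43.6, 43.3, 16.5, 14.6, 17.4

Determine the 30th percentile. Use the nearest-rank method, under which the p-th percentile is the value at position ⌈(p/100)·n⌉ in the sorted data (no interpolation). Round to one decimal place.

17.2

Sorted: 2.8, 10.4, 12.0, 13.8, 14.6, 16.5, 17.2, 17.4, 19.0, 25.3, 25.4, 27.1, 28.2, 32.5, 33.5, 34.3, 35.7, 38.0, 43.2, 43.3, 43.6, 45.4, 46.5.
n = 23.
Position = ⌈30/100 · 23⌉ = ⌈6.9⌉ = 7.
The value at rank 7 is 17.2.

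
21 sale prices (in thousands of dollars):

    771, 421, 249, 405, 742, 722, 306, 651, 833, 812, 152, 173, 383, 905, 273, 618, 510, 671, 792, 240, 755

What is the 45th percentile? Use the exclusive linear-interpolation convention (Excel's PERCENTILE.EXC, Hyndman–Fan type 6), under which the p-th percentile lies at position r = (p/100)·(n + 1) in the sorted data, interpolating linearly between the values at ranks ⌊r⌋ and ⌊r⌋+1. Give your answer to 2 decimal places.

501.10

Sorted: 152, 173, 240, 249, 273, 306, 383, 405, 421, 510, 618, 651, 671, 722, 742, 755, 771, 792, 812, 833, 905.
n = 21.
r = (45/100)·(21 + 1) = 9.9.
Rank 9 is 421 and rank 10 is 510.
Interpolate: 421 + 0.9·(510 − 421) = 421 + 0.9·89 = 501.1.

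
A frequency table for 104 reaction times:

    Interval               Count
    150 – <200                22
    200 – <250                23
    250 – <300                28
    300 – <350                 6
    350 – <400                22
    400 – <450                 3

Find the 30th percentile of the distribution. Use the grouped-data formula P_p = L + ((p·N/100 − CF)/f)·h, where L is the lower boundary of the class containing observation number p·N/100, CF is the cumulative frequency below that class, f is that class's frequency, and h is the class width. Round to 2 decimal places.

220.00

N = 104; target position k = 30/100 · 104 = 31.2.
Cumulative frequencies: 22, 45, 73, 79, 101, 104.
Observation 31.2 falls in the class 200 – <250.
L = 200, CF = 22, f = 23, h = 50.
P30 = 200 + ((31.2 − 22)/23)·50 = 200 + 20 = 220.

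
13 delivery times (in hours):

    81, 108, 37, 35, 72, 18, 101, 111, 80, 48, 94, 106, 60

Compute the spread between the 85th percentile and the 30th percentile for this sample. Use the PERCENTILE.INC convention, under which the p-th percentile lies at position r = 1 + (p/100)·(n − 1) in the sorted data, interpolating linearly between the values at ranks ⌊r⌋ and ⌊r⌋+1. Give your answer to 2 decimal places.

Sorted: 18, 35, 37, 48, 60, 72, 80, 81, 94, 101, 106, 108, 111.
n = 13.
P30: r = 4.6; ranks 4–5 are 48, 60; interpolating gives 55.2.
P85: r = 11.2; ranks 11–12 are 106, 108; interpolating gives 106.4.
Difference: 106.4 − 55.2 = 51.2.

51.20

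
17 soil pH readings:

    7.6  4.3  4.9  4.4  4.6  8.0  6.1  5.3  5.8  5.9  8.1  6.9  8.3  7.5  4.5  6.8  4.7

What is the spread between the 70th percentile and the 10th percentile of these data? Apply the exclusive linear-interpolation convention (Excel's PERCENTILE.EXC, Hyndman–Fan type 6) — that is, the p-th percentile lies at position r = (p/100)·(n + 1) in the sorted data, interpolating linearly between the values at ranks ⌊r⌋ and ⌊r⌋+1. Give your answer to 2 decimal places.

Sorted: 4.3, 4.4, 4.5, 4.6, 4.7, 4.9, 5.3, 5.8, 5.9, 6.1, 6.8, 6.9, 7.5, 7.6, 8.0, 8.1, 8.3.
n = 17.
P10: r = 1.8; ranks 1–2 are 4.3, 4.4; interpolating gives 4.38.
P70: r = 12.6; ranks 12–13 are 6.9, 7.5; interpolating gives 7.26.
Difference: 7.26 − 4.38 = 2.88.

2.88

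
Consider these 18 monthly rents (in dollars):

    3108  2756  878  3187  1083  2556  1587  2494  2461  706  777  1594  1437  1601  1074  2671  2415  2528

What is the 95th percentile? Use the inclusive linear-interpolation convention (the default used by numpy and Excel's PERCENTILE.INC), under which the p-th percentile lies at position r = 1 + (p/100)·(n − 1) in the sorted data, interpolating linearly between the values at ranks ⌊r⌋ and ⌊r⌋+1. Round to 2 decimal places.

Sorted: 706, 777, 878, 1074, 1083, 1437, 1587, 1594, 1601, 2415, 2461, 2494, 2528, 2556, 2671, 2756, 3108, 3187.
n = 18.
r = 1 + (95/100)·(18 − 1) = 1 + 16.15 = 17.15.
Rank 17 is 3108 and rank 18 is 3187.
Interpolate: 3108 + 0.15·(3187 − 3108) = 3108 + 0.15·79 = 3119.85.

3119.85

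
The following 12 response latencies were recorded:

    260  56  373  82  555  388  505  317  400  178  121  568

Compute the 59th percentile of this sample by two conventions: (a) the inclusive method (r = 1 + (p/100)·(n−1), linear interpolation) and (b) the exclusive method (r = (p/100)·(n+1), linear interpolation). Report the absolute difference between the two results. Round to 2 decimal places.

2.70

Sorted: 56, 82, 121, 178, 260, 317, 373, 388, 400, 505, 555, 568.
n = 12.
(a) r = 7.49; between ranks 7 (373) and 8 (388): 380.35.
(b) r = 7.67; between ranks 7 (373) and 8 (388): 383.05.
|380.35 − 383.05| = 2.7.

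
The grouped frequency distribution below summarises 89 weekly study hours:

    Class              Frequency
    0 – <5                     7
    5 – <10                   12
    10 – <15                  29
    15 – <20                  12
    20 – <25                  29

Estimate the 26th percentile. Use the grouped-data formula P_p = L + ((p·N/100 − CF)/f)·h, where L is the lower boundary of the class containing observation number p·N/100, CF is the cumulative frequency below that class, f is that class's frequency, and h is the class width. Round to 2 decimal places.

N = 89; target position k = 26/100 · 89 = 23.14.
Cumulative frequencies: 7, 19, 48, 60, 89.
Observation 23.14 falls in the class 10 – <15.
L = 10, CF = 19, f = 29, h = 5.
P26 = 10 + ((23.14 − 19)/29)·5 = 10 + 0.713793 = 10.7138.

10.71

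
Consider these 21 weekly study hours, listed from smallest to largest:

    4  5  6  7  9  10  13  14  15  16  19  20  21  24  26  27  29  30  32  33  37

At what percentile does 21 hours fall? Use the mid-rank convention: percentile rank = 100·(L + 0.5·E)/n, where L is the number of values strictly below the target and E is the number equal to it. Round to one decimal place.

Count below 21: L = 12; count equal: E = 1; n = 21.
Percentile rank = 100·(12 + 0.5·1)/21 = 100·12.5/21 = 59.52.

59.5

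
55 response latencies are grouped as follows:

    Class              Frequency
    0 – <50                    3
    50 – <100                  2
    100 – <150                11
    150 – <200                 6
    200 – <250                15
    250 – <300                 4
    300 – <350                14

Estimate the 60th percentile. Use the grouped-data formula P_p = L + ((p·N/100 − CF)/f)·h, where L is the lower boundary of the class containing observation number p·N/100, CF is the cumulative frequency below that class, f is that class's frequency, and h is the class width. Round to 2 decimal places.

N = 55; target position k = 60/100 · 55 = 33.
Cumulative frequencies: 3, 5, 16, 22, 37, 41, 55.
Observation 33 falls in the class 200 – <250.
L = 200, CF = 22, f = 15, h = 50.
P60 = 200 + ((33 − 22)/15)·50 = 200 + 36.6667 = 236.667.

236.67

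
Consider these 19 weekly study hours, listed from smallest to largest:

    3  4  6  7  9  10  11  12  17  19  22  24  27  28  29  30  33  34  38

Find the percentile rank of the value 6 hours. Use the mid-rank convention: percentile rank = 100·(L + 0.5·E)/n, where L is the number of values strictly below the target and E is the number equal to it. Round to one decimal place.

13.2

Count below 6: L = 2; count equal: E = 1; n = 19.
Percentile rank = 100·(2 + 0.5·1)/19 = 100·2.5/19 = 13.16.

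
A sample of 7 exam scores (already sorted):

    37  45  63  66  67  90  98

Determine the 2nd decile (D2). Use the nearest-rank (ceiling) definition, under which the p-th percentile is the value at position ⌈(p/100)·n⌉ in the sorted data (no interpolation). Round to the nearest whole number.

45

n = 7.
Position = ⌈20/100 · 7⌉ = ⌈1.4⌉ = 2.
The value at rank 2 is 45.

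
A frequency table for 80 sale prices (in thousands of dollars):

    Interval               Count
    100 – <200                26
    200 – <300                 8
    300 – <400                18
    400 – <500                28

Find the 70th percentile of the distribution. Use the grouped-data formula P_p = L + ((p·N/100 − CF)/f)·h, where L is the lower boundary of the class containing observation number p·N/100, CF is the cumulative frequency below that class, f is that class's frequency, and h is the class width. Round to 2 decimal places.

N = 80; target position k = 70/100 · 80 = 56.
Cumulative frequencies: 26, 34, 52, 80.
Observation 56 falls in the class 400 – <500.
L = 400, CF = 52, f = 28, h = 100.
P70 = 400 + ((56 − 52)/28)·100 = 400 + 14.2857 = 414.286.

414.29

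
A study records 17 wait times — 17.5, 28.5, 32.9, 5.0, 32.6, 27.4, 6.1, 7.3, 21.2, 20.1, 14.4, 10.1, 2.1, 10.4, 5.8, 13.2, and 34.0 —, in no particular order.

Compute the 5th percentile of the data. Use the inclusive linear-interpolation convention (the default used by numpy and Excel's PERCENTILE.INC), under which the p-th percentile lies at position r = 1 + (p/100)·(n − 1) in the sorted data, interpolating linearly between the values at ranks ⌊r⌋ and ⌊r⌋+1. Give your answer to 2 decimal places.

Sorted: 2.1, 5.0, 5.8, 6.1, 7.3, 10.1, 10.4, 13.2, 14.4, 17.5, 20.1, 21.2, 27.4, 28.5, 32.6, 32.9, 34.0.
n = 17.
r = 1 + (5/100)·(17 − 1) = 1 + 0.8 = 1.8.
Rank 1 is 2.1 and rank 2 is 5.0.
Interpolate: 2.1 + 0.8·(5.0 − 2.1) = 2.1 + 0.8·2.9 = 4.42.

4.42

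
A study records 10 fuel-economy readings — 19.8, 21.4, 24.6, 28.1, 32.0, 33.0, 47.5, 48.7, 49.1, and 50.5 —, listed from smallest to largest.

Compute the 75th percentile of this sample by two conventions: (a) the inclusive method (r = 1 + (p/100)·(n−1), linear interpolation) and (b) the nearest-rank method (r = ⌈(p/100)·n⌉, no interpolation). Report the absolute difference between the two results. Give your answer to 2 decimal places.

0.30

n = 10.
(a) r = 7.75; between ranks 7 (47.5) and 8 (48.7): 48.4.
(b) the nearest-rank method: rank 8 → 48.7.
|48.4 − 48.7| = 0.3.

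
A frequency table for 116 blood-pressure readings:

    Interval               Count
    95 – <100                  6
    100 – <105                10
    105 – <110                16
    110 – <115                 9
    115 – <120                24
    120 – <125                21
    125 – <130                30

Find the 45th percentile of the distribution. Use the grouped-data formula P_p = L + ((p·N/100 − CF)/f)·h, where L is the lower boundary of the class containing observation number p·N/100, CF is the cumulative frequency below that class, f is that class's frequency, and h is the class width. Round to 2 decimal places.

N = 116; target position k = 45/100 · 116 = 52.2.
Cumulative frequencies: 6, 16, 32, 41, 65, 86, 116.
Observation 52.2 falls in the class 115 – <120.
L = 115, CF = 41, f = 24, h = 5.
P45 = 115 + ((52.2 − 41)/24)·5 = 115 + 2.33333 = 117.333.

117.33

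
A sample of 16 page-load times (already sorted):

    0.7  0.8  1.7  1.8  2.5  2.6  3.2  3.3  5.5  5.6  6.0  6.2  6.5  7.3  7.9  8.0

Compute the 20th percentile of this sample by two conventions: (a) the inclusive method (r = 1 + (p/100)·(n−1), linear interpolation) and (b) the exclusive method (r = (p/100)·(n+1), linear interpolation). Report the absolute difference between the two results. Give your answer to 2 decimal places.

n = 16.
(a) r = 4 → value at rank 4 = 1.8.
(b) r = 3.4; between ranks 3 (1.7) and 4 (1.8): 1.74.
|1.8 − 1.74| = 0.06.

0.06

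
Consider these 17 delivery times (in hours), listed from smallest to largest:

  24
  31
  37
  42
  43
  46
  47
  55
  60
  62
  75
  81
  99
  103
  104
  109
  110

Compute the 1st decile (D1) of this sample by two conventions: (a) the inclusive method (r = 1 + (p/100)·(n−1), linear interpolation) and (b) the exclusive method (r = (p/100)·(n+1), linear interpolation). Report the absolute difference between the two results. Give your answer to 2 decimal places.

n = 17.
(a) r = 2.6; between ranks 2 (31) and 3 (37): 34.6.
(b) r = 1.8; between ranks 1 (24) and 2 (31): 29.6.
|34.6 − 29.6| = 5.

5.00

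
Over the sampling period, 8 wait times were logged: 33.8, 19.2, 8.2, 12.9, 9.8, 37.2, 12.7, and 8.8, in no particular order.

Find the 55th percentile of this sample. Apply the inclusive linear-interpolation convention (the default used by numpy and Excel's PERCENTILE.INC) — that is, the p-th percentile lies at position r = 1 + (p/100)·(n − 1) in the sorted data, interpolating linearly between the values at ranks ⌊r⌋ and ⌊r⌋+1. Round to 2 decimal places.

Sorted: 8.2, 8.8, 9.8, 12.7, 12.9, 19.2, 33.8, 37.2.
n = 8.
r = 1 + (55/100)·(8 − 1) = 1 + 3.85 = 4.85.
Rank 4 is 12.7 and rank 5 is 12.9.
Interpolate: 12.7 + 0.85·(12.9 − 12.7) = 12.7 + 0.85·0.2 = 12.87.

12.87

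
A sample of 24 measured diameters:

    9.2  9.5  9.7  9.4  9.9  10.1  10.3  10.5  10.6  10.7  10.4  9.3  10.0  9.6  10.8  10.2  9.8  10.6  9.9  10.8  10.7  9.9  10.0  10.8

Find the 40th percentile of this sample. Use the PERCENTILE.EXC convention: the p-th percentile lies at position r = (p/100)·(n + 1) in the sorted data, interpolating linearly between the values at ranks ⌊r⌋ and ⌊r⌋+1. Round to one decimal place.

Sorted: 9.2, 9.3, 9.4, 9.5, 9.6, 9.7, 9.8, 9.9, 9.9, 9.9, 10.0, 10.0, 10.1, 10.2, 10.3, 10.4, 10.5, 10.6, 10.6, 10.7, 10.7, 10.8, 10.8, 10.8.
n = 24.
r = (40/100)·(24 + 1) = 10.
r is an integer, so P40 is the value at rank 10: 9.9.

9.9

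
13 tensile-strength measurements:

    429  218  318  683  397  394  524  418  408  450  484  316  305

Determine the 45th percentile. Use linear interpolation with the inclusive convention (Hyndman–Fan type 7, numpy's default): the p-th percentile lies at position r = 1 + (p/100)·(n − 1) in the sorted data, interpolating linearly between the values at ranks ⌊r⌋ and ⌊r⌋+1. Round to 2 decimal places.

401.40

Sorted: 218, 305, 316, 318, 394, 397, 408, 418, 429, 450, 484, 524, 683.
n = 13.
r = 1 + (45/100)·(13 − 1) = 1 + 5.4 = 6.4.
Rank 6 is 397 and rank 7 is 408.
Interpolate: 397 + 0.4·(408 − 397) = 397 + 0.4·11 = 401.4.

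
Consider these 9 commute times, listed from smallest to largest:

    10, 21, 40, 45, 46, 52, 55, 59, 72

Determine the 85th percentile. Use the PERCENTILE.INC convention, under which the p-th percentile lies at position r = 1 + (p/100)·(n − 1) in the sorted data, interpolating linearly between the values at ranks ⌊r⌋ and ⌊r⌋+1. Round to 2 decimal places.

n = 9.
r = 1 + (85/100)·(9 − 1) = 1 + 6.8 = 7.8.
Rank 7 is 55 and rank 8 is 59.
Interpolate: 55 + 0.8·(59 − 55) = 55 + 0.8·4 = 58.2.

58.20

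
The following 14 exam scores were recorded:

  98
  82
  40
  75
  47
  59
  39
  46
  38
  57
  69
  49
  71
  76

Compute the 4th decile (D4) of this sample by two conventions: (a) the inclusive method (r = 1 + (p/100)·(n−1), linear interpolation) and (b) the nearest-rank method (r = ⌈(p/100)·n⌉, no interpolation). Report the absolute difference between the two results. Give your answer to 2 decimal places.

1.60

Sorted: 38, 39, 40, 46, 47, 49, 57, 59, 69, 71, 75, 76, 82, 98.
n = 14.
(a) r = 6.2; between ranks 6 (49) and 7 (57): 50.6.
(b) the nearest-rank method: rank 6 → 49.
|50.6 − 49| = 1.6.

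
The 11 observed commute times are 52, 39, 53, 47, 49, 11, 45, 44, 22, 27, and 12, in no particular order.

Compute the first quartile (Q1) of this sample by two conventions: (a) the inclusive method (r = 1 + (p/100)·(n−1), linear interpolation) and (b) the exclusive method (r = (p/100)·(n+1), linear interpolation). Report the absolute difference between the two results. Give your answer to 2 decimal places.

Sorted: 11, 12, 22, 27, 39, 44, 45, 47, 49, 52, 53.
n = 11.
(a) r = 3.5; between ranks 3 (22) and 4 (27): 24.5.
(b) r = 3 → value at rank 3 = 22.
|24.5 − 22| = 2.5.

2.50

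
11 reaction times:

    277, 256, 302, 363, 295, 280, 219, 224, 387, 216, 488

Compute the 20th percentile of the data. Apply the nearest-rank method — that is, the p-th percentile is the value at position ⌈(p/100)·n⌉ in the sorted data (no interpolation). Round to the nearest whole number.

Sorted: 216, 219, 224, 256, 277, 280, 295, 302, 363, 387, 488.
n = 11.
Position = ⌈20/100 · 11⌉ = ⌈2.2⌉ = 3.
The value at rank 3 is 224.

224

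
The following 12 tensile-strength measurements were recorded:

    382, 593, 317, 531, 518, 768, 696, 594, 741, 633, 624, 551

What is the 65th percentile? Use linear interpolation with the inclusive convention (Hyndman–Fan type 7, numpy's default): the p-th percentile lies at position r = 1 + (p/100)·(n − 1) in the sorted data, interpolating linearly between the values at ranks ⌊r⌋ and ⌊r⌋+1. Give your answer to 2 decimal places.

Sorted: 317, 382, 518, 531, 551, 593, 594, 624, 633, 696, 741, 768.
n = 12.
r = 1 + (65/100)·(12 − 1) = 1 + 7.15 = 8.15.
Rank 8 is 624 and rank 9 is 633.
Interpolate: 624 + 0.15·(633 − 624) = 624 + 0.15·9 = 625.35.

625.35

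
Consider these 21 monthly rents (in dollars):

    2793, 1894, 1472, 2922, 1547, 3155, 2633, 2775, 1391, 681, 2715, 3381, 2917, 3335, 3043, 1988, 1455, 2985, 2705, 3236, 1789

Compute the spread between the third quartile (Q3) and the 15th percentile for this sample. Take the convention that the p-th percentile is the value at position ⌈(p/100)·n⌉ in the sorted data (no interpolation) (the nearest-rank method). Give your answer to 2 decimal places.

Sorted: 681, 1391, 1455, 1472, 1547, 1789, 1894, 1988, 2633, 2705, 2715, 2775, 2793, 2917, 2922, 2985, 3043, 3155, 3236, 3335, 3381.
n = 21.
P15: rank ⌈15/100·21⌉ = 4 → 1472.
P75: rank ⌈75/100·21⌉ = 16 → 2985.
Difference: 2985 − 1472 = 1513.

1513.00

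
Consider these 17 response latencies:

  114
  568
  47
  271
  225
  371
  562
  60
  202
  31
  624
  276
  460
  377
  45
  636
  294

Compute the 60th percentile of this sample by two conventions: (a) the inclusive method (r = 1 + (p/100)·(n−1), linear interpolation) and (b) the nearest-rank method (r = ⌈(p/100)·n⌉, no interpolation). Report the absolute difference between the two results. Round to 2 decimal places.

Sorted: 31, 45, 47, 60, 114, 202, 225, 271, 276, 294, 371, 377, 460, 562, 568, 624, 636.
n = 17.
(a) r = 10.6; between ranks 10 (294) and 11 (371): 340.2.
(b) the nearest-rank method: rank 11 → 371.
|340.2 − 371| = 30.8.

30.80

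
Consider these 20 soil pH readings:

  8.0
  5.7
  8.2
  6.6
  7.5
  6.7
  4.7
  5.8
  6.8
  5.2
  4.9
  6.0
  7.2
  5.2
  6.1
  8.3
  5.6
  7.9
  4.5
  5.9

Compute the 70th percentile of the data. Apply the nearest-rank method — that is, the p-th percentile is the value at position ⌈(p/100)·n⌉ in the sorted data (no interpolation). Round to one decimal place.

Sorted: 4.5, 4.7, 4.9, 5.2, 5.2, 5.6, 5.7, 5.8, 5.9, 6.0, 6.1, 6.6, 6.7, 6.8, 7.2, 7.5, 7.9, 8.0, 8.2, 8.3.
n = 20.
Position = ⌈70/100 · 20⌉ = ⌈14⌉ = 14.
The value at rank 14 is 6.8.

6.8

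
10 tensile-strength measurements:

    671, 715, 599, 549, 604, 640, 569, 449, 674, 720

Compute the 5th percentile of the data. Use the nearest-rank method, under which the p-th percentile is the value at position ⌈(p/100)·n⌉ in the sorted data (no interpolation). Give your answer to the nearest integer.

449

Sorted: 449, 549, 569, 599, 604, 640, 671, 674, 715, 720.
n = 10.
Position = ⌈5/100 · 10⌉ = ⌈0.5⌉ = 1.
The value at rank 1 is 449.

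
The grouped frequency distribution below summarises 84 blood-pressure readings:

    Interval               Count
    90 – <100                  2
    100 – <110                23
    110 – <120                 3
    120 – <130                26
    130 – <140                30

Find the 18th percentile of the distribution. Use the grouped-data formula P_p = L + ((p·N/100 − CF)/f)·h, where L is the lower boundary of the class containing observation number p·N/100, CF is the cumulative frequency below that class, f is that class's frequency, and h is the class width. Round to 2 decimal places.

105.70

N = 84; target position k = 18/100 · 84 = 15.12.
Cumulative frequencies: 2, 25, 28, 54, 84.
Observation 15.12 falls in the class 100 – <110.
L = 100, CF = 2, f = 23, h = 10.
P18 = 100 + ((15.12 − 2)/23)·10 = 100 + 5.70435 = 105.704.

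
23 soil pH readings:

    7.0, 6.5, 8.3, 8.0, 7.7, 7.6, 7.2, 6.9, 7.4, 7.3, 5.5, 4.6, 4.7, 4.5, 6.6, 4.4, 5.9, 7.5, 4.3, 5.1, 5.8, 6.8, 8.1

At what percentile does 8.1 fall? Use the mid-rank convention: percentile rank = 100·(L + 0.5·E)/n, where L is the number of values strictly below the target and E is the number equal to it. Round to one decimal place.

Sorted: 4.3, 4.4, 4.5, 4.6, 4.7, 5.1, 5.5, 5.8, 5.9, 6.5, 6.6, 6.8, 6.9, 7.0, 7.2, 7.3, 7.4, 7.5, 7.6, 7.7, 8.0, 8.1, 8.3.
Count below 8.1: L = 21; count equal: E = 1; n = 23.
Percentile rank = 100·(21 + 0.5·1)/23 = 100·21.5/23 = 93.48.

93.5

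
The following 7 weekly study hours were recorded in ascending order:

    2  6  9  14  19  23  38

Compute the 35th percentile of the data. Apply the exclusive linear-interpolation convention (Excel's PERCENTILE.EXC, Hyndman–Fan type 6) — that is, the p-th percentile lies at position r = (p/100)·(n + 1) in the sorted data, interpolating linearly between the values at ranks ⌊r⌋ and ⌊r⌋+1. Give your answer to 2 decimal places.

n = 7.
r = (35/100)·(7 + 1) = 2.8.
Rank 2 is 6 and rank 3 is 9.
Interpolate: 6 + 0.8·(9 − 6) = 6 + 0.8·3 = 8.4.

8.40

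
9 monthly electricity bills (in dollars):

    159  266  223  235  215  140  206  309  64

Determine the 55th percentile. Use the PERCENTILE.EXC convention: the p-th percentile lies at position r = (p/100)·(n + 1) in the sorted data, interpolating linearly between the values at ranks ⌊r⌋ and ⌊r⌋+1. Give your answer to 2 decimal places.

219.00

Sorted: 64, 140, 159, 206, 215, 223, 235, 266, 309.
n = 9.
r = (55/100)·(9 + 1) = 5.5.
Rank 5 is 215 and rank 6 is 223.
Interpolate: 215 + 0.5·(223 − 215) = 215 + 0.5·8 = 219.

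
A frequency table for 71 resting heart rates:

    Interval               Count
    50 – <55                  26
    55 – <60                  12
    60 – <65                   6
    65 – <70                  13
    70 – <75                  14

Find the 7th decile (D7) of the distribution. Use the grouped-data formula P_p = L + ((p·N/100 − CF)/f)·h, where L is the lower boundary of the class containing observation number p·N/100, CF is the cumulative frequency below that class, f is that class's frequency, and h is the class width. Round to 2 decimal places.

N = 71; target position k = 70/100 · 71 = 49.7.
Cumulative frequencies: 26, 38, 44, 57, 71.
Observation 49.7 falls in the class 65 – <70.
L = 65, CF = 44, f = 13, h = 5.
P70 = 65 + ((49.7 − 44)/13)·5 = 65 + 2.19231 = 67.1923.

67.19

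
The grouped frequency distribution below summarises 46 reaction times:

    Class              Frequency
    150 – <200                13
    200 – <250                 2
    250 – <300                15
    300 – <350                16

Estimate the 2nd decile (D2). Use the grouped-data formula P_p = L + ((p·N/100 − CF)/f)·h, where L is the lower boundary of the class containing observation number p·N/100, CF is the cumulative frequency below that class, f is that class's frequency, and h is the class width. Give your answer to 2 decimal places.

185.38

N = 46; target position k = 20/100 · 46 = 9.2.
Cumulative frequencies: 13, 15, 30, 46.
Observation 9.2 falls in the class 150 – <200.
L = 150, CF = 0, f = 13, h = 50.
P20 = 150 + ((9.2 − 0)/13)·50 = 150 + 35.3846 = 185.385.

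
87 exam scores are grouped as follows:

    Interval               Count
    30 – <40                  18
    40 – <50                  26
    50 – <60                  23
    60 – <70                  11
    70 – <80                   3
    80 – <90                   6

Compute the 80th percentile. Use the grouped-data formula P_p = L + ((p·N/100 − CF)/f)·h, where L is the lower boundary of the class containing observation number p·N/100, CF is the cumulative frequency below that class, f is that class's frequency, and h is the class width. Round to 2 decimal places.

62.36

N = 87; target position k = 80/100 · 87 = 69.6.
Cumulative frequencies: 18, 44, 67, 78, 81, 87.
Observation 69.6 falls in the class 60 – <70.
L = 60, CF = 67, f = 11, h = 10.
P80 = 60 + ((69.6 − 67)/11)·10 = 60 + 2.36364 = 62.3636.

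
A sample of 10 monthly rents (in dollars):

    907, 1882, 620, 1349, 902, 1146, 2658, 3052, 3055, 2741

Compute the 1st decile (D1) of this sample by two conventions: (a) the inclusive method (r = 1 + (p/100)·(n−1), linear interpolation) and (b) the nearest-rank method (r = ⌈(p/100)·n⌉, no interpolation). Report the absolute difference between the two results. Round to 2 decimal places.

253.80

Sorted: 620, 902, 907, 1146, 1349, 1882, 2658, 2741, 3052, 3055.
n = 10.
(a) r = 1.9; between ranks 1 (620) and 2 (902): 873.8.
(b) the nearest-rank method: rank 1 → 620.
|873.8 − 620| = 253.8.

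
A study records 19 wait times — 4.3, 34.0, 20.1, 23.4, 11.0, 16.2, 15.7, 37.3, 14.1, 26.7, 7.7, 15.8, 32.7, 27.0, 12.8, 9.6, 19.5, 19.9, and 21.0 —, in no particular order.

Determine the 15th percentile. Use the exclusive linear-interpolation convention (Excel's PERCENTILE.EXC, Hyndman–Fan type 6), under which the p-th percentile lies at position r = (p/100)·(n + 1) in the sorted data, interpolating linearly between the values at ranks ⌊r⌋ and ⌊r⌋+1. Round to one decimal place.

Sorted: 4.3, 7.7, 9.6, 11.0, 12.8, 14.1, 15.7, 15.8, 16.2, 19.5, 19.9, 20.1, 21.0, 23.4, 26.7, 27.0, 32.7, 34.0, 37.3.
n = 19.
r = (15/100)·(19 + 1) = 3.
r is an integer, so P15 is the value at rank 3: 9.6.

9.6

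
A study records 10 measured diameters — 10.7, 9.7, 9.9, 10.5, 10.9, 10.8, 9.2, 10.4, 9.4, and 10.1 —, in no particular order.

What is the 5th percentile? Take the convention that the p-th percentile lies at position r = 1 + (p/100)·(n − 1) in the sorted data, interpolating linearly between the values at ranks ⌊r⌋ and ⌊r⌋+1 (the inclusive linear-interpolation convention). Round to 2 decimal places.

9.29

Sorted: 9.2, 9.4, 9.7, 9.9, 10.1, 10.4, 10.5, 10.7, 10.8, 10.9.
n = 10.
r = 1 + (5/100)·(10 − 1) = 1 + 0.45 = 1.45.
Rank 1 is 9.2 and rank 2 is 9.4.
Interpolate: 9.2 + 0.45·(9.4 − 9.2) = 9.2 + 0.45·0.2 = 9.29.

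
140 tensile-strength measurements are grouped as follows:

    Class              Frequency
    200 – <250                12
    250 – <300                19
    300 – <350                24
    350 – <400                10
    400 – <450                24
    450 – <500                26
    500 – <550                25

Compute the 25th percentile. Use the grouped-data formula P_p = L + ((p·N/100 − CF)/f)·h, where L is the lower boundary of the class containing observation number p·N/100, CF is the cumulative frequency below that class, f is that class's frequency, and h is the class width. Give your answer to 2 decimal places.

308.33

N = 140; target position k = 25/100 · 140 = 35.
Cumulative frequencies: 12, 31, 55, 65, 89, 115, 140.
Observation 35 falls in the class 300 – <350.
L = 300, CF = 31, f = 24, h = 50.
P25 = 300 + ((35 − 31)/24)·50 = 300 + 8.33333 = 308.333.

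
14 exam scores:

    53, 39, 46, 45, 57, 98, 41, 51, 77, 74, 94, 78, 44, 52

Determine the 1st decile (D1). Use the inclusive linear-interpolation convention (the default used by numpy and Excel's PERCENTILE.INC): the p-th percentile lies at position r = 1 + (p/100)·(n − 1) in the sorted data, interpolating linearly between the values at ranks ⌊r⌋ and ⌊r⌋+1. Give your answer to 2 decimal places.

41.90

Sorted: 39, 41, 44, 45, 46, 51, 52, 53, 57, 74, 77, 78, 94, 98.
n = 14.
r = 1 + (10/100)·(14 − 1) = 1 + 1.3 = 2.3.
Rank 2 is 41 and rank 3 is 44.
Interpolate: 41 + 0.3·(44 − 41) = 41 + 0.3·3 = 41.9.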